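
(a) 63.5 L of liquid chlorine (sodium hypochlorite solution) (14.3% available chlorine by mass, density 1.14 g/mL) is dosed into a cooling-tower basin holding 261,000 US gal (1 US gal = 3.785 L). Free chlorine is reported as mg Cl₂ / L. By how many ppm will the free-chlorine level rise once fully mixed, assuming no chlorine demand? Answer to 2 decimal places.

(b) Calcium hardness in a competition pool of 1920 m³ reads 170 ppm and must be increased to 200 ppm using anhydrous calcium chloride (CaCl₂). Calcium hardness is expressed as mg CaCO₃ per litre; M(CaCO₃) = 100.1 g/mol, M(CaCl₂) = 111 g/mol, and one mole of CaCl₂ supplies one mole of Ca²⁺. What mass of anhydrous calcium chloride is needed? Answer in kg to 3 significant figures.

(a) Volume: 261,000 US gal × 3.785 L/gal = 987,885 L.
(a) Mass of solution: 63.5 L × 1000 mL/L × 1.14 g/mL = 72,390 g.
(a) Available chlorine delivered: 72,390 g × 0.143 = 10,350 g as Cl₂.
(a) Concentration rise: 10,350 g / 987,885 L = 10.48 mg/L = 10.48 ppm.

(b) Volume: 1920 m³ = 1,920,000 L.
(b) Hardness to add: (200 − 170) = 30 mg/L as CaCO₃ × 1,920,000 L = 57,600 g as CaCO₃.
(b) Moles of Ca²⁺ (1 mol Ca²⁺ ≡ 1 mol CaCO₃): 57,600 / 100.1 g/mol = 575.4 mol.
(b) Mass of CaCl₂: 575.4 × 111 = 63,870 g.

(a) 10.48 ppm; (b) 63.9 kg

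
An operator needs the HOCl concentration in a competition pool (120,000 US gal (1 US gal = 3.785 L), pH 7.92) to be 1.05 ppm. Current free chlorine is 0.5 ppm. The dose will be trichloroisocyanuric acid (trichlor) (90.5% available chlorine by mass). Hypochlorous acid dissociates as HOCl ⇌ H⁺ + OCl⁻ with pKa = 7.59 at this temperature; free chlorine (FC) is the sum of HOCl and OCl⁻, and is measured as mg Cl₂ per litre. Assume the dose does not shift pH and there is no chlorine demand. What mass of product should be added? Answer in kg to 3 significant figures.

1.40 kg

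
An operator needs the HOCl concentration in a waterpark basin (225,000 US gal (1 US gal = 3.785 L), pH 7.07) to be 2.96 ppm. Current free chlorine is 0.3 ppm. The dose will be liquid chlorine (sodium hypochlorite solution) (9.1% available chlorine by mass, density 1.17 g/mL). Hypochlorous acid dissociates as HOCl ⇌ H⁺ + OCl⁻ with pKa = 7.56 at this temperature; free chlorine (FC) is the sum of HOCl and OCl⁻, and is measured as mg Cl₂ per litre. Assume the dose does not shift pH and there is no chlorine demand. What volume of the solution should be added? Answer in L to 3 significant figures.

28.9 L

Volume: 225,000 US gal × 3.785 L/gal = 851,625 L.
[OCl⁻]/[HOCl] = 10^(pH − pKa) = 10^(7.07 − 7.56) = 0.3236; fraction as HOCl = 1/(1 + 0.3236) = 0.7555.
Free chlorine required for 2.96 ppm HOCl: 2.96 / 0.7555 = 3.918 ppm.
FC to add: 3.918 − 0.3 = 3.618 mg/L as Cl₂.
Cl₂ equivalent: 3.618 mg/L × 851,625 L = 3081 g.
Product at 9.1% available Cl: 3081 / 0.091 = 33,860 g.
Volume: 33,860 g ÷ 1.17 g/mL = 28,940 mL.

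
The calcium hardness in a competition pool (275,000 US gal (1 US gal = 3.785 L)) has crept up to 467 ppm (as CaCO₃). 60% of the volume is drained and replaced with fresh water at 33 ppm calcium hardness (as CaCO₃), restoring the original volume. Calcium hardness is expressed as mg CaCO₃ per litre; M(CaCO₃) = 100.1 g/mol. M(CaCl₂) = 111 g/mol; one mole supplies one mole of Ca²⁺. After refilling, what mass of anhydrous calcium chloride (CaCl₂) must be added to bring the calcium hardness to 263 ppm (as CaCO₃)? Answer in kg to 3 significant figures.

Volume: 275,000 US gal × 3.785 L/gal = 1,040,875 L.
After draining 60% and refilling: 467 × 0.40 + 33 × 0.60 = 206.6 ppm.
Deficit to target: 263 − 206.6 = 56.4 mg/L.
As CaCO₃: 56.4 mg/L × 1,040,875 L = 58,710 g; ÷ 100.1 = 586.5 mol Ca²⁺.
Mass: 586.5 × 111 = 65,100 g.

65.1 kg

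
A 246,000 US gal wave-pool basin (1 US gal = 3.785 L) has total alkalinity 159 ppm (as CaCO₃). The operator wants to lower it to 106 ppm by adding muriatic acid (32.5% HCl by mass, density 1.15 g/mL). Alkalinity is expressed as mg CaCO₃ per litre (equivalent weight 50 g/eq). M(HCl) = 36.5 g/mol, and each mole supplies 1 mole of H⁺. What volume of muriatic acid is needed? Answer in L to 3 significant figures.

Volume: 246,000 US gal × 3.785 L/gal = 931,110 L.
Alkalinity to neutralize: (159 − 106) = 53 mg/L as CaCO₃ × 931,110 L = 49,350 g as CaCO₃.
Equivalents of H⁺ required: 49,350 ÷ 50 g/eq = 987 eq = 987 mol HCl.
Mass of HCl: 987 × 36.5 = 36,020 g.
Mass of 32.5% solution: 36,020 / 0.325 = 110,800 g.
Volume: 110,800 g ÷ 1.15 g/mL = 96,390 mL.

96.4 L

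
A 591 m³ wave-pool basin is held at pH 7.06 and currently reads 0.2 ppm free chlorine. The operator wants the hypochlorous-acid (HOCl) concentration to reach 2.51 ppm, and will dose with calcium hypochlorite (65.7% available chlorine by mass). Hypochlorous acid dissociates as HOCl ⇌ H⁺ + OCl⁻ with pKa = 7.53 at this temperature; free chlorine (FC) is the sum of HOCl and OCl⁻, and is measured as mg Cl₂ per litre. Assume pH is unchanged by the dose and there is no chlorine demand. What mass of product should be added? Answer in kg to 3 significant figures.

2.84 kg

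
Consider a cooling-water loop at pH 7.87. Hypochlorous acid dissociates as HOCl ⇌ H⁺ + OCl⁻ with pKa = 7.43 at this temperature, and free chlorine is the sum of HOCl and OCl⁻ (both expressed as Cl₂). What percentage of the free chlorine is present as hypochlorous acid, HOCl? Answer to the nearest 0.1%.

[OCl⁻]/[HOCl] = 10^(pH − pKa) = 10^(7.87 − 7.43) = 10^0.44 = 2.754.
Fraction as HOCl = 1 / (1 + 2.754) = 0.2664.

26.6%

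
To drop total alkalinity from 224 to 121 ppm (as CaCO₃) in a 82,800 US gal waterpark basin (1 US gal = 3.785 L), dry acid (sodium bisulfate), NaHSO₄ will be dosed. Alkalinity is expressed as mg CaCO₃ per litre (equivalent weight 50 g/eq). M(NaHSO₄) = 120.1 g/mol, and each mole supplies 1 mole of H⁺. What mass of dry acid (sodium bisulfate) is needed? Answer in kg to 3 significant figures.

Volume: 82,800 US gal × 3.785 L/gal = 313,398 L.
Alkalinity to neutralize: (224 − 121) = 103 mg/L as CaCO₃ × 313,398 L = 32,280 g as CaCO₃.
Equivalents of H⁺ required: 32,280 ÷ 50 g/eq = 645.6 eq = 645.6 mol NaHSO₄.
Mass of NaHSO₄: 645.6 × 120.1 = 77,540 g.

77.5 kg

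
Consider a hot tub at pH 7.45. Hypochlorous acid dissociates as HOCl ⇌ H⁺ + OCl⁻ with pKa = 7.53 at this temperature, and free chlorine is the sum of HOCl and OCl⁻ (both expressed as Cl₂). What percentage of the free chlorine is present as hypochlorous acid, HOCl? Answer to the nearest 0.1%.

54.6%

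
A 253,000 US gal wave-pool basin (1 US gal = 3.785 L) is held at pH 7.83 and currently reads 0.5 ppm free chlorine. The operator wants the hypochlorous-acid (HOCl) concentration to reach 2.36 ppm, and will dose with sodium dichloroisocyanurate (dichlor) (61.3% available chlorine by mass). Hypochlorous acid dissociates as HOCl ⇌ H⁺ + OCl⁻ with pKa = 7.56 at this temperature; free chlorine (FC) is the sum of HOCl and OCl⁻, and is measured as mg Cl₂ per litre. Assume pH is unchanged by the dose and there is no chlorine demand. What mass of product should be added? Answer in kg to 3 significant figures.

Volume: 253,000 US gal × 3.785 L/gal = 957,605 L.
[OCl⁻]/[HOCl] = 10^(pH − pKa) = 10^(7.83 − 7.56) = 1.862; fraction as HOCl = 1/(1 + 1.862) = 0.3494.
Free chlorine required for 2.36 ppm HOCl: 2.36 / 0.3494 = 6.755 ppm.
FC to add: 6.755 − 0.5 = 6.255 mg/L as Cl₂.
Cl₂ equivalent: 6.255 mg/L × 957,605 L = 5989 g.
Product at 61.3% available Cl: 5989 / 0.613 = 9771 g.

9.77 kg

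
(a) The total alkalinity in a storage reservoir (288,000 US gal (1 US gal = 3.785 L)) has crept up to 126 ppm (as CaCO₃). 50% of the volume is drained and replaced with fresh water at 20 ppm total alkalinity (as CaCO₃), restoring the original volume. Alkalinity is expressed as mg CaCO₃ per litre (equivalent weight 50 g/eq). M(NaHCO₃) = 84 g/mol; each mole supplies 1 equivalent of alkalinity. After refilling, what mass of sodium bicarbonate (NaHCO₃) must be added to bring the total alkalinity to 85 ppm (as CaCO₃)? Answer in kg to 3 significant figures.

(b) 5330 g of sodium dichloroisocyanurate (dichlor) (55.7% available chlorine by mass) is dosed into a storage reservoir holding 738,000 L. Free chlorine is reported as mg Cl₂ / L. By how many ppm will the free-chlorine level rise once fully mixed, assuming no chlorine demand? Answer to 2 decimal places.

(a) Volume: 288,000 US gal × 3.785 L/gal = 1,090,080 L.
(a) After draining 50% and refilling: 126 × 0.50 + 20 × 0.50 = 73 ppm.
(a) Deficit to target: 85 − 73 = 12 mg/L.
(a) As CaCO₃: 12 mg/L × 1,090,080 L = 13,080 g; ÷ 50 g/eq ÷ 1 = 261.6 mol NaHCO₃.
(a) Mass: 261.6 × 84 = 21,980 g.

(b) Available chlorine delivered: 5330 g × 0.557 = 2969 g as Cl₂.
(b) Concentration rise: 2969 g / 738,000 L = 4.023 mg/L = 4.02 ppm.

(a) 22.0 kg; (b) 4.02 ppm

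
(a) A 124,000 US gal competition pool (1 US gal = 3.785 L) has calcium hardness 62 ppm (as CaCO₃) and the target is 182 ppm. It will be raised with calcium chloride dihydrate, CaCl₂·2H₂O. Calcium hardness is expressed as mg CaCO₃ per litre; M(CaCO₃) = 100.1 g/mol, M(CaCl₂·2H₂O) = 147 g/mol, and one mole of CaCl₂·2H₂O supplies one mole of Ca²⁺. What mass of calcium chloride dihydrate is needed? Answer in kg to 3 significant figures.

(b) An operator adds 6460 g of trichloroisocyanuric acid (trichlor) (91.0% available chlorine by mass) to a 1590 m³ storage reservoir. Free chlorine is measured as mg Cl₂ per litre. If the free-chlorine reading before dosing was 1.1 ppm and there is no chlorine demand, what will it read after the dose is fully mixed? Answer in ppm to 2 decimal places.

(a) 82.7 kg; (b) 4.80 ppm

(a) Volume: 124,000 US gal × 3.785 L/gal = 469,340 L.
(a) Hardness to add: (182 − 62) = 120 mg/L as CaCO₃ × 469,340 L = 56,320 g as CaCO₃.
(a) Moles of Ca²⁺ (1 mol Ca²⁺ ≡ 1 mol CaCO₃): 56,320 / 100.1 g/mol = 562.6 mol.
(a) Mass of CaCl₂·2H₂O: 562.6 × 147 = 82,710 g.

(b) Volume: 1590 m³ = 1,590,000 L.
(b) Available chlorine delivered: 6460 g × 0.91 = 5879 g as Cl₂.
(b) Concentration rise: 5879 g / 1,590,000 L = 3.697 mg/L = 3.70 ppm.
(b) Final FC: 1.1 + 3.70 = 4.80 ppm.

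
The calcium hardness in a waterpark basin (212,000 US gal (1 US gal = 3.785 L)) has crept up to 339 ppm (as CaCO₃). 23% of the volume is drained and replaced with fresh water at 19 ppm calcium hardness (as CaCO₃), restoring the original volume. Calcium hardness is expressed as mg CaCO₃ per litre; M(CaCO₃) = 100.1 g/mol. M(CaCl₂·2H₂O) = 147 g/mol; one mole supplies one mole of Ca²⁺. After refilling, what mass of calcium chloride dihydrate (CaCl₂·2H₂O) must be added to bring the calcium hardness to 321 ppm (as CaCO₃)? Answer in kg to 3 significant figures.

65.5 kg

Volume: 212,000 US gal × 3.785 L/gal = 802,420 L.
After draining 23% and refilling: 339 × 0.77 + 19 × 0.23 = 265.4 ppm.
Deficit to target: 321 − 265.4 = 55.6 mg/L.
As CaCO₃: 55.6 mg/L × 802,420 L = 44,610 g; ÷ 100.1 = 445.7 mol Ca²⁺.
Mass: 445.7 × 147 = 65,520 g.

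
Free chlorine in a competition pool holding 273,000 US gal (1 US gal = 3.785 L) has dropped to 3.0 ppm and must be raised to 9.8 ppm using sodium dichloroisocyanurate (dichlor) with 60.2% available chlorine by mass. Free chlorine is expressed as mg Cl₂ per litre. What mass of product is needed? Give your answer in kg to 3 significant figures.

11.7 kg

Volume: 273,000 US gal × 3.785 L/gal = 1,033,305 L.
Chlorine deficit: 9.8 − 3.0 = 6.8 ppm = 6.8 mg/L as Cl₂.
Cl₂ equivalent needed: 6.8 mg/L × 1,033,305 L = 7,026,000 mg = 7026 g.
Product at 60.2% available chlorine: 7026 / 0.602 = 11,670 g.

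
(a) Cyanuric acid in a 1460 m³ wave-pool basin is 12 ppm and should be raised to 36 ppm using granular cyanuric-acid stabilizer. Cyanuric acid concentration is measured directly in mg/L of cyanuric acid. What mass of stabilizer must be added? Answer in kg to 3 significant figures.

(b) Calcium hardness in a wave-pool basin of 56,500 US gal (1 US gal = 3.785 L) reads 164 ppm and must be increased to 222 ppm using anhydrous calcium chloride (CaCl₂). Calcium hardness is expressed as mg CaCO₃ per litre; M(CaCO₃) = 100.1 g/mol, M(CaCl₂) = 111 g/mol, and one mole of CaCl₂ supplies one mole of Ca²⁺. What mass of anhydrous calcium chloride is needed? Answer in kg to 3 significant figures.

(a) Volume: 1460 m³ = 1,460,000 L.
(a) CYA to add: (36 − 12) = 24 mg/L × 1,460,000 L = 35,040 g cyanuric acid.

(b) Volume: 56,500 US gal × 3.785 L/gal = 213,852 L.
(b) Hardness to add: (222 − 164) = 58 mg/L as CaCO₃ × 213,852 L = 12,400 g as CaCO₃.
(b) Moles of Ca²⁺ (1 mol Ca²⁺ ≡ 1 mol CaCO₃): 12,400 / 100.1 g/mol = 123.9 mol.
(b) Mass of CaCl₂: 123.9 × 111 = 13,750 g.

(a) 35.0 kg; (b) 13.8 kg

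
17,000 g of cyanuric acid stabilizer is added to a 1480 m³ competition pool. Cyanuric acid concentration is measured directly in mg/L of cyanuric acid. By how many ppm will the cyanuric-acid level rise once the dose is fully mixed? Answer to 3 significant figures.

Volume: 1480 m³ = 1,480,000 L.
Rise: 17,000 g / 1,480,000 L × 1000 = 11.49 mg/L.

11.5 ppm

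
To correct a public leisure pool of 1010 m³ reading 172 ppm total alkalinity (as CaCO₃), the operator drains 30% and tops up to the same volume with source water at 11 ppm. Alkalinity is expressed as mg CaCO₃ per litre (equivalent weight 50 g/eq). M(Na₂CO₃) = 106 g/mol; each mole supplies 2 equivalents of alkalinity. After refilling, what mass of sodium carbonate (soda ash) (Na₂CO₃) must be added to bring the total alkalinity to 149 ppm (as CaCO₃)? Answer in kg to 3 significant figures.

27.1 kg

Volume: 1010 m³ = 1,010,000 L.
After draining 30% and refilling: 172 × 0.70 + 11 × 0.30 = 123.7 ppm.
Deficit to target: 149 − 123.7 = 25.3 mg/L.
As CaCO₃: 25.3 mg/L × 1,010,000 L = 25,550 g; ÷ 50 g/eq ÷ 2 = 255.5 mol Na₂CO₃.
Mass: 255.5 × 106 = 27,090 g.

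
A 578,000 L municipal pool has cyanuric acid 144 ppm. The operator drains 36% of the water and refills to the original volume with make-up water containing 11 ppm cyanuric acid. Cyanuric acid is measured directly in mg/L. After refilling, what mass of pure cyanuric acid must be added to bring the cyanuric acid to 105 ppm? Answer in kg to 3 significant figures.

5.13 kg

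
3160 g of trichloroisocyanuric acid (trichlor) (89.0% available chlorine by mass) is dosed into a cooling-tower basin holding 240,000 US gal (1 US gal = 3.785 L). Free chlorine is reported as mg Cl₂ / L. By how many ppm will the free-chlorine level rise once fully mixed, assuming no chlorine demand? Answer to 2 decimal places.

3.10 ppm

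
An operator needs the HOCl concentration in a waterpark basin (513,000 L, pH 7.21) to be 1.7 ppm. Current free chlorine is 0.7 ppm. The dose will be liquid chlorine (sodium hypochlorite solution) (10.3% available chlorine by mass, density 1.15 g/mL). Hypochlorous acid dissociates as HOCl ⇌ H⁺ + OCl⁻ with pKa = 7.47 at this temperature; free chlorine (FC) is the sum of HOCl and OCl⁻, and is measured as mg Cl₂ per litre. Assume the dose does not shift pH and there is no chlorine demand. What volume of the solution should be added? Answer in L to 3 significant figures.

8.38 L

[OCl⁻]/[HOCl] = 10^(pH − pKa) = 10^(7.21 − 7.47) = 0.5495; fraction as HOCl = 1/(1 + 0.5495) = 0.6454.
Free chlorine required for 1.7 ppm HOCl: 1.7 / 0.6454 = 2.634 ppm.
FC to add: 2.634 − 0.7 = 1.934 mg/L as Cl₂.
Cl₂ equivalent: 1.934 mg/L × 513,000 L = 992.3 g.
Product at 10.3% available Cl: 992.3 / 0.103 = 9634 g.
Volume: 9634 g ÷ 1.15 g/mL = 8377 mL.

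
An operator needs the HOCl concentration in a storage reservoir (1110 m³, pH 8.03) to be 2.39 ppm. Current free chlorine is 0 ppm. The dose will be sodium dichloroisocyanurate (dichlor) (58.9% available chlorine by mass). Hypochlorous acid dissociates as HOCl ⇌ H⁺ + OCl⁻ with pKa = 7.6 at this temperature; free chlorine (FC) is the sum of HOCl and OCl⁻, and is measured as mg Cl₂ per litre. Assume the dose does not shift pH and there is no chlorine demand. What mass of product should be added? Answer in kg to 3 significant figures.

16.6 kg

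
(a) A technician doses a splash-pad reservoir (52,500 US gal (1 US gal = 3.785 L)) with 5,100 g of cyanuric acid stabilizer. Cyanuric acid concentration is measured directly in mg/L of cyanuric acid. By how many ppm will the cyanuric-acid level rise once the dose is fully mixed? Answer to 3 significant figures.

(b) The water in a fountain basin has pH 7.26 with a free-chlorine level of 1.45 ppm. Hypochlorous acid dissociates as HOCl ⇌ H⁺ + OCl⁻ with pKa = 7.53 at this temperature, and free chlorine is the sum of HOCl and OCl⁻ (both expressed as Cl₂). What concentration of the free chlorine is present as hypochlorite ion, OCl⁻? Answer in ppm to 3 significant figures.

(a) Volume: 52,500 US gal × 3.785 L/gal = 198,712 L.
(a) Rise: 5,100 g / 198,712 L × 1000 = 25.67 mg/L.

(b) [OCl⁻]/[HOCl] = 10^(pH − pKa) = 10^(7.26 − 7.53) = 10^-0.27 = 0.537.
(b) Fraction as HOCl = 1 / (1 + 0.537) = 0.6506.
(b) OCl⁻ = (1 − 0.6506) × 1.45 ppm = 0.5066 ppm.

(a) 25.7 ppm; (b) 0.507 ppm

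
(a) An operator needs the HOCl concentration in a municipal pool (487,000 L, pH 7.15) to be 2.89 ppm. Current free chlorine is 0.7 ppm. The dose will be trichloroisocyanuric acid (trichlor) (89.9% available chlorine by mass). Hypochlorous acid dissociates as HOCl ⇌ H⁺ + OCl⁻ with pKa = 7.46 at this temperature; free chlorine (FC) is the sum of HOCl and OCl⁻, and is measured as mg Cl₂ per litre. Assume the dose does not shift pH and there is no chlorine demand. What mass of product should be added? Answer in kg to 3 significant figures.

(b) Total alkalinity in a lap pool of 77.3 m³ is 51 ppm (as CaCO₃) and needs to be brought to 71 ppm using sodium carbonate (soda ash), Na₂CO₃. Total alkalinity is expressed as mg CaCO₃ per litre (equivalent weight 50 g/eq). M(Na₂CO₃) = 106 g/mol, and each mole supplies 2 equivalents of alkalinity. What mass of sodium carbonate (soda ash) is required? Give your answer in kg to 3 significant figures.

(a) [OCl⁻]/[HOCl] = 10^(pH − pKa) = 10^(7.15 − 7.46) = 0.4898; fraction as HOCl = 1/(1 + 0.4898) = 0.6712.
(a) Free chlorine required for 2.89 ppm HOCl: 2.89 / 0.6712 = 4.305 ppm.
(a) FC to add: 4.305 − 0.7 = 3.605 mg/L as Cl₂.
(a) Cl₂ equivalent: 3.605 mg/L × 487,000 L = 1756 g.
(a) Product at 89.9% available Cl: 1756 / 0.899 = 1953 g.

(b) Volume: 77.3 m³ = 77,300 L.
(b) Alkalinity to add: (71 − 51) = 20 mg/L as CaCO₃ × 77,300 L = 1546 g as CaCO₃.
(b) Equivalents: 1546 g ÷ 50 g/eq = 30.92 eq.
(b) Each mole of Na₂CO₃ supplies 2 eq, so 30.92 / 2 = 15.46 mol.
(b) Mass: 15.46 mol × 106 g/mol = 1639 g.

(a) 1.95 kg; (b) 1.64 kg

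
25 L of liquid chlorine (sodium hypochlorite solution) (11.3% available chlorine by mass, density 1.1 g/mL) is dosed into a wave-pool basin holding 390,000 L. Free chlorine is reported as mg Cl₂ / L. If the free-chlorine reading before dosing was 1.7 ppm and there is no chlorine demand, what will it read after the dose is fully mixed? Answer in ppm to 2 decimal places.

Mass of solution: 25 L × 1000 mL/L × 1.1 g/mL = 27,500 g.
Available chlorine delivered: 27,500 g × 0.113 = 3108 g as Cl₂.
Concentration rise: 3108 g / 390,000 L = 7.968 mg/L = 7.97 ppm.
Final FC: 1.7 + 7.97 = 9.67 ppm.

9.67 ppm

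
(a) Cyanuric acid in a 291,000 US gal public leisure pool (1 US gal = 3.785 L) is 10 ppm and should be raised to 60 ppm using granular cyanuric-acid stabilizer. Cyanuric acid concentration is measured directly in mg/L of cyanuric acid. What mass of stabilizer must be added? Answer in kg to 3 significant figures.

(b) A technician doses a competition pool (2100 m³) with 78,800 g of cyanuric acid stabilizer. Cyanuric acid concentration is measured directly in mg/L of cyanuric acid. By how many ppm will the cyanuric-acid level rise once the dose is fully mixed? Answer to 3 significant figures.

(a) Volume: 291,000 US gal × 3.785 L/gal = 1,101,435 L.
(a) CYA to add: (60 − 10) = 50 mg/L × 1,101,435 L = 55,070 g cyanuric acid.

(b) Volume: 2100 m³ = 2,100,000 L.
(b) Rise: 78,800 g / 2,100,000 L × 1000 = 37.52 mg/L.

(a) 55.1 kg; (b) 37.5 ppm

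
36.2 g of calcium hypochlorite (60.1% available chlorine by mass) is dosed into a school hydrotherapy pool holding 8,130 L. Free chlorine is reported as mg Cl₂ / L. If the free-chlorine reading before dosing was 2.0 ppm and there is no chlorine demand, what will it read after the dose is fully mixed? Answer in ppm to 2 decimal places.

Available chlorine delivered: 36.2 g × 0.601 = 21.76 g as Cl₂.
Concentration rise: 21.76 g / 8,130 L = 2.676 mg/L = 2.68 ppm.
Final FC: 2.0 + 2.68 = 4.68 ppm.

4.68 ppm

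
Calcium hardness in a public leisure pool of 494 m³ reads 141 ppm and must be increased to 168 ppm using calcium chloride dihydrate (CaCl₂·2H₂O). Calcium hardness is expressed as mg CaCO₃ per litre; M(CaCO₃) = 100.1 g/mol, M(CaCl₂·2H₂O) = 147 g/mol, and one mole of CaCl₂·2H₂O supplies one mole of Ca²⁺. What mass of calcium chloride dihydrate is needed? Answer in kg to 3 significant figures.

19.6 kg

Volume: 494 m³ = 494,000 L.
Hardness to add: (168 − 141) = 27 mg/L as CaCO₃ × 494,000 L = 13,340 g as CaCO₃.
Moles of Ca²⁺ (1 mol Ca²⁺ ≡ 1 mol CaCO₃): 13,340 / 100.1 g/mol = 133.2 mol.
Mass of CaCl₂·2H₂O: 133.2 × 147 = 19,590 g.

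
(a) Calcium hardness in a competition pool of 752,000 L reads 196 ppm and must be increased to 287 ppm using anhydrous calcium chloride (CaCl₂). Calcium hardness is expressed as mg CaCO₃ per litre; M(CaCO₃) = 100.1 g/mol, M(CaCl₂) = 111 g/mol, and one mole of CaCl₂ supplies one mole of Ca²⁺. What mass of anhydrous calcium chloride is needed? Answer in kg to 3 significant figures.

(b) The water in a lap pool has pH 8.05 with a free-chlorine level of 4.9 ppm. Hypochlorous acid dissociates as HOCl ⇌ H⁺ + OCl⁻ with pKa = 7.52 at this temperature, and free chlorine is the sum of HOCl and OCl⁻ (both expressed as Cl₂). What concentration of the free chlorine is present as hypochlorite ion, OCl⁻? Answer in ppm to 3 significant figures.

(a) 75.9 kg; (b) 3.78 ppm

(a) Hardness to add: (287 − 196) = 91 mg/L as CaCO₃ × 752,000 L = 68,430 g as CaCO₃.
(a) Moles of Ca²⁺ (1 mol Ca²⁺ ≡ 1 mol CaCO₃): 68,430 / 100.1 g/mol = 683.6 mol.
(a) Mass of CaCl₂: 683.6 × 111 = 75,880 g.

(b) [OCl⁻]/[HOCl] = 10^(pH − pKa) = 10^(8.05 − 7.52) = 10^0.53 = 3.388.
(b) Fraction as HOCl = 1 / (1 + 3.388) = 0.2279.
(b) OCl⁻ = (1 − 0.2279) × 4.9 ppm = 3.783 ppm.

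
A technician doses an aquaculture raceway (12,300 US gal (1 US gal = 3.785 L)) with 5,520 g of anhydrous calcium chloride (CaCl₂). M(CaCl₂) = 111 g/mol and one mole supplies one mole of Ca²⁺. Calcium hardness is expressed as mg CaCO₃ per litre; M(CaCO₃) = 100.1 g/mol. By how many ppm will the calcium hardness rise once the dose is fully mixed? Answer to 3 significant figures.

Volume: 12,300 US gal × 3.785 L/gal = 46,556 L.
Moles of Ca²⁺: 5,520 g ÷ 111 g/mol = 49.73 mol.
As CaCO₃: 49.73 mol × 100.1 g/mol = 4978 g.
Rise: 4978 g / 46,556 L × 1000 = 106.9 mg/L.

107 ppm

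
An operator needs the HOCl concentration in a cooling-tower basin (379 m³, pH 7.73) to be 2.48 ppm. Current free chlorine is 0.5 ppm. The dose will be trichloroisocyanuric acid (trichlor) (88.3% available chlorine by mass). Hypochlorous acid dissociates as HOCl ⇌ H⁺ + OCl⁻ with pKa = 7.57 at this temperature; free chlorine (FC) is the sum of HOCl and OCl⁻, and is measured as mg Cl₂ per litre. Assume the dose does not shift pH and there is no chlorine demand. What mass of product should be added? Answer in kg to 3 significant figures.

2.39 kg

Volume: 379 m³ = 379,000 L.
[OCl⁻]/[HOCl] = 10^(pH − pKa) = 10^(7.73 − 7.57) = 1.445; fraction as HOCl = 1/(1 + 1.445) = 0.4089.
Free chlorine required for 2.48 ppm HOCl: 2.48 / 0.4089 = 6.065 ppm.
FC to add: 6.065 − 0.5 = 5.565 mg/L as Cl₂.
Cl₂ equivalent: 5.565 mg/L × 379,000 L = 2109 g.
Product at 88.3% available Cl: 2109 / 0.883 = 2388 g.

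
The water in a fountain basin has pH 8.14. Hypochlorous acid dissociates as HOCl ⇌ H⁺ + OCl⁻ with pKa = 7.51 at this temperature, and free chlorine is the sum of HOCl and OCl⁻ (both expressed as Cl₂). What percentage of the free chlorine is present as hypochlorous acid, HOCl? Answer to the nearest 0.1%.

19.0%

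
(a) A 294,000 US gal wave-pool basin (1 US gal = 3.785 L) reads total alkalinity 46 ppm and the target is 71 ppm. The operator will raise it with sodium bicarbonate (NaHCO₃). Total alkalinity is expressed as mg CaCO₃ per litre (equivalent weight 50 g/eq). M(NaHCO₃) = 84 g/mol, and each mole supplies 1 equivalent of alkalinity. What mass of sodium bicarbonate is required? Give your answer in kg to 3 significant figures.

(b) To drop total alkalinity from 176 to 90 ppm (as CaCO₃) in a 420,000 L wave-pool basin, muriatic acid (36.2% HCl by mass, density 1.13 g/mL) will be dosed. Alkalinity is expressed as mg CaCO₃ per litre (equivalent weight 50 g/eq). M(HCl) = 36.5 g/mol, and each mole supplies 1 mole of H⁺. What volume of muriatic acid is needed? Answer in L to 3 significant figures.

(a) 46.7 kg; (b) 64.5 L

(a) Volume: 294,000 US gal × 3.785 L/gal = 1,112,790 L.
(a) Alkalinity to add: (71 − 46) = 25 mg/L as CaCO₃ × 1,112,790 L = 27,820 g as CaCO₃.
(a) Equivalents: 27,820 g ÷ 50 g/eq = 556.4 eq.
(a) NaHCO₃ supplies 1 eq per mole → 556.4 mol.
(a) Mass: 556.4 mol × 84 g/mol = 46,740 g.

(b) Alkalinity to neutralize: (176 − 90) = 86 mg/L as CaCO₃ × 420,000 L = 36,120 g as CaCO₃.
(b) Equivalents of H⁺ required: 36,120 ÷ 50 g/eq = 722.4 eq = 722.4 mol HCl.
(b) Mass of HCl: 722.4 × 36.5 = 26,370 g.
(b) Mass of 36.2% solution: 26,370 / 0.362 = 72,840 g.
(b) Volume: 72,840 g ÷ 1.13 g/mL = 64,460 mL.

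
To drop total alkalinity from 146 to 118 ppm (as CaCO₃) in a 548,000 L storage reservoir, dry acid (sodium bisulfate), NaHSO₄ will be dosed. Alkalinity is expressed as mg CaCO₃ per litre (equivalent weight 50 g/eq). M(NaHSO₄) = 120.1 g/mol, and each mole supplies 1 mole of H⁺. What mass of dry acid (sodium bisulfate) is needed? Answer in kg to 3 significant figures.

36.9 kg

Alkalinity to neutralize: (146 − 118) = 28 mg/L as CaCO₃ × 548,000 L = 15,340 g as CaCO₃.
Equivalents of H⁺ required: 15,340 ÷ 50 g/eq = 306.9 eq = 306.9 mol NaHSO₄.
Mass of NaHSO₄: 306.9 × 120.1 = 36,860 g.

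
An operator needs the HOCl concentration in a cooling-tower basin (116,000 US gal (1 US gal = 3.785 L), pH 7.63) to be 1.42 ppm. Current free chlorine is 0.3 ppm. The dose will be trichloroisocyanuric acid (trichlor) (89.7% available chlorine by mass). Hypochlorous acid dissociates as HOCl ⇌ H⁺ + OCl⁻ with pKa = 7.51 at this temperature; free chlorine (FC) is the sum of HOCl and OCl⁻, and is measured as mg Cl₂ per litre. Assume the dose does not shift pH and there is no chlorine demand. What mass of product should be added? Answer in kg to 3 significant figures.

1.46 kg

Volume: 116,000 US gal × 3.785 L/gal = 439,060 L.
[OCl⁻]/[HOCl] = 10^(pH − pKa) = 10^(7.63 − 7.51) = 1.318; fraction as HOCl = 1/(1 + 1.318) = 0.4314.
Free chlorine required for 1.42 ppm HOCl: 1.42 / 0.4314 = 3.292 ppm.
FC to add: 3.292 − 0.3 = 2.992 mg/L as Cl₂.
Cl₂ equivalent: 2.992 mg/L × 439,060 L = 1314 g.
Product at 89.7% available Cl: 1314 / 0.897 = 1464 g.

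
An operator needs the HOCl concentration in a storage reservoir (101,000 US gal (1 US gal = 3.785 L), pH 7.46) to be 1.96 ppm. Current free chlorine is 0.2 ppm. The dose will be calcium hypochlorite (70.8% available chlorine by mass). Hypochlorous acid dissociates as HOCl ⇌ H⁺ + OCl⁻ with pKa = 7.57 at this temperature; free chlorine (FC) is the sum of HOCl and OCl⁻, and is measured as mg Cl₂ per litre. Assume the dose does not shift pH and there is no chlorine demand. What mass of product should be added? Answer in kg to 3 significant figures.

1.77 kg

Volume: 101,000 US gal × 3.785 L/gal = 382,285 L.
[OCl⁻]/[HOCl] = 10^(pH − pKa) = 10^(7.46 − 7.57) = 0.7762; fraction as HOCl = 1/(1 + 0.7762) = 0.563.
Free chlorine required for 1.96 ppm HOCl: 1.96 / 0.563 = 3.481 ppm.
FC to add: 3.481 − 0.2 = 3.281 mg/L as Cl₂.
Cl₂ equivalent: 3.281 mg/L × 382,285 L = 1254 g.
Product at 70.8% available Cl: 1254 / 0.708 = 1772 g.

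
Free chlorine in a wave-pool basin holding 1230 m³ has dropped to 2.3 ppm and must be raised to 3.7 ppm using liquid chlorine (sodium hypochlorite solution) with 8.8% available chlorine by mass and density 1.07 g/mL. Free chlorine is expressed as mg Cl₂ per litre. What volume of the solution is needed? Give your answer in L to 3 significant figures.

Volume: 1230 m³ = 1,230,000 L.
Chlorine deficit: 3.7 − 2.3 = 1.4 ppm = 1.4 mg/L as Cl₂.
Cl₂ equivalent needed: 1.4 mg/L × 1,230,000 L = 1,722,000 mg = 1722 g.
Product at 8.8% available chlorine: 1722 / 0.088 = 19,570 g.
Volume at density 1.07 g/mL: 19,570 g ÷ 1.07 g/mL = 18,290 mL.

18.3 L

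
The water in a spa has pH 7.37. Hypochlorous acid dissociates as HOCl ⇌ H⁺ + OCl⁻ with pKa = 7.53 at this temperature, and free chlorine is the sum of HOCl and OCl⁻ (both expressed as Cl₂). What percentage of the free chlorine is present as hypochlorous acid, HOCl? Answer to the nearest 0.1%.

[OCl⁻]/[HOCl] = 10^(pH − pKa) = 10^(7.37 − 7.53) = 10^-0.16 = 0.6918.
Fraction as HOCl = 1 / (1 + 0.6918) = 0.5911.

59.1%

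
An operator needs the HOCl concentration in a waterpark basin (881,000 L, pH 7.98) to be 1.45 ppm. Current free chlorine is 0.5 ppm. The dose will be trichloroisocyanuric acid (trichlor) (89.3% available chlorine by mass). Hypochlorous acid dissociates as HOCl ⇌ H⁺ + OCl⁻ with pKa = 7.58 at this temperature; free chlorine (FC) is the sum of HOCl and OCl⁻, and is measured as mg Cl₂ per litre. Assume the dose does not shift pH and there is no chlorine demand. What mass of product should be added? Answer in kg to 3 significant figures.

4.53 kg

[OCl⁻]/[HOCl] = 10^(pH − pKa) = 10^(7.98 − 7.58) = 2.512; fraction as HOCl = 1/(1 + 2.512) = 0.2847.
Free chlorine required for 1.45 ppm HOCl: 1.45 / 0.2847 = 5.092 ppm.
FC to add: 5.092 − 0.5 = 4.592 mg/L as Cl₂.
Cl₂ equivalent: 4.592 mg/L × 881,000 L = 4046 g.
Product at 89.3% available Cl: 4046 / 0.893 = 4531 g.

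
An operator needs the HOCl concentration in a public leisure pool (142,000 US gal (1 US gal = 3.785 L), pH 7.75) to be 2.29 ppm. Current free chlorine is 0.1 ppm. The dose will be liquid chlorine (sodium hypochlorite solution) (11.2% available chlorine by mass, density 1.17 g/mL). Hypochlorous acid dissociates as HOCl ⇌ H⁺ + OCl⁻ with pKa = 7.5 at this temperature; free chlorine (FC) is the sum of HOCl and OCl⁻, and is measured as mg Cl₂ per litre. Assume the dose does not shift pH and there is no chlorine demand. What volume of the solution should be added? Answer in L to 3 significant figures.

25.7 L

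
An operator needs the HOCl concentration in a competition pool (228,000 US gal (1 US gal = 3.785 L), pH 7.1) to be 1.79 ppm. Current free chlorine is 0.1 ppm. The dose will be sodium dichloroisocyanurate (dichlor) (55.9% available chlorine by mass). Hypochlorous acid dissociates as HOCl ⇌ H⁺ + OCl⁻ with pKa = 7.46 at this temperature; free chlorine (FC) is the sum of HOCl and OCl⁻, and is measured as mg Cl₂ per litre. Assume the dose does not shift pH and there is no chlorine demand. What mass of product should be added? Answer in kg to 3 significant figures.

3.82 kg

Volume: 228,000 US gal × 3.785 L/gal = 862,980 L.
[OCl⁻]/[HOCl] = 10^(pH − pKa) = 10^(7.1 − 7.46) = 0.4365; fraction as HOCl = 1/(1 + 0.4365) = 0.6961.
Free chlorine required for 1.79 ppm HOCl: 1.79 / 0.6961 = 2.571 ppm.
FC to add: 2.571 − 0.1 = 2.471 mg/L as Cl₂.
Cl₂ equivalent: 2.471 mg/L × 862,980 L = 2133 g.
Product at 55.9% available Cl: 2133 / 0.559 = 3815 g.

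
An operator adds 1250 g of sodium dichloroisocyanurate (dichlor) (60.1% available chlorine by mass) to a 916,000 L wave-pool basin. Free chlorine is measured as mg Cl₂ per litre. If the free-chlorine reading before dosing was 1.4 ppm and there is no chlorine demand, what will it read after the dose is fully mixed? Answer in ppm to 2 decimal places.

Available chlorine delivered: 1250 g × 0.601 = 751.2 g as Cl₂.
Concentration rise: 751.2 g / 916,000 L = 0.8201 mg/L = 0.82 ppm.
Final FC: 1.4 + 0.82 = 2.22 ppm.

2.22 ppm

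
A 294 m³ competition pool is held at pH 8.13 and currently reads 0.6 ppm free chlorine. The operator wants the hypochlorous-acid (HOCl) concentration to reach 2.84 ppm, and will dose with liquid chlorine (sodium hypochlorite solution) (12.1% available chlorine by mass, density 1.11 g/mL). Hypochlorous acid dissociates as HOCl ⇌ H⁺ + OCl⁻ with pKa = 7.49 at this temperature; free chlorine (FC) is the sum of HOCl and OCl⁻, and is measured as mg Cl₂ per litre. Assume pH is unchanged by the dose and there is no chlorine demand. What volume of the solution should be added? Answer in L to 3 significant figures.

Volume: 294 m³ = 294,000 L.
[OCl⁻]/[HOCl] = 10^(pH − pKa) = 10^(8.13 − 7.49) = 4.365; fraction as HOCl = 1/(1 + 4.365) = 0.1864.
Free chlorine required for 2.84 ppm HOCl: 2.84 / 0.1864 = 15.24 ppm.
FC to add: 15.24 − 0.6 = 14.64 mg/L as Cl₂.
Cl₂ equivalent: 14.64 mg/L × 294,000 L = 4303 g.
Product at 12.1% available Cl: 4303 / 0.121 = 35,560 g.
Volume: 35,560 g ÷ 1.11 g/mL = 32,040 mL.

32.0 L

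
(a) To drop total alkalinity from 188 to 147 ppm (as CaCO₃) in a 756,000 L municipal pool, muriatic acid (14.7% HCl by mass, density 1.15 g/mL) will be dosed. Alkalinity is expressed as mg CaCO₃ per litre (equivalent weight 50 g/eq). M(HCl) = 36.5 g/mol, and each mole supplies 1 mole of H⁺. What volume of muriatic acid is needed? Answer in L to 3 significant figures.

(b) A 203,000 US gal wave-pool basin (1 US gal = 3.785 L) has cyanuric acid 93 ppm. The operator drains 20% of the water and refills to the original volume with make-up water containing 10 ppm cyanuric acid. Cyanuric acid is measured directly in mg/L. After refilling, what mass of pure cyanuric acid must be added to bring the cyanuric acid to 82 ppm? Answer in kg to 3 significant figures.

(a) 134 L; (b) 4.30 kg

(a) Alkalinity to neutralize: (188 − 147) = 41 mg/L as CaCO₃ × 756,000 L = 31,000 g as CaCO₃.
(a) Equivalents of H⁺ required: 31,000 ÷ 50 g/eq = 619.9 eq = 619.9 mol HCl.
(a) Mass of HCl: 619.9 × 36.5 = 22,630 g.
(a) Mass of 14.7% solution: 22,630 / 0.147 = 153,900 g.
(a) Volume: 153,900 g ÷ 1.15 g/mL = 133,800 mL.

(b) Volume: 203,000 US gal × 3.785 L/gal = 768,355 L.
(b) After draining 20% and refilling: 93 × 0.80 + 10 × 0.20 = 76.4 ppm.
(b) Deficit to target: 82 − 76.4 = 5.6 mg/L.
(b) Mass: 5.6 mg/L × 768,355 L = 4303 g cyanuric acid.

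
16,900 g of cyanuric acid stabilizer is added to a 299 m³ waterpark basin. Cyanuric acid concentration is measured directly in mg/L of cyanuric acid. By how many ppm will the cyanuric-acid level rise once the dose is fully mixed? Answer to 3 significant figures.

Volume: 299 m³ = 299,000 L.
Rise: 16,900 g / 299,000 L × 1000 = 56.52 mg/L.

56.5 ppm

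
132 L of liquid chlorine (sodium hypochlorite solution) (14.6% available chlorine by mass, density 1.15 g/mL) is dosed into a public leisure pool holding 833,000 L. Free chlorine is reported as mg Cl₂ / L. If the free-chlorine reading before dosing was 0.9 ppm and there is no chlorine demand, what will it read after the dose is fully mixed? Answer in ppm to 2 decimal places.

Mass of solution: 132 L × 1000 mL/L × 1.15 g/mL = 151,800 g.
Available chlorine delivered: 151,800 g × 0.146 = 22,160 g as Cl₂.
Concentration rise: 22,160 g / 833,000 L = 26.61 mg/L = 26.61 ppm.
Final FC: 0.9 + 26.61 = 27.51 ppm.

27.51 ppm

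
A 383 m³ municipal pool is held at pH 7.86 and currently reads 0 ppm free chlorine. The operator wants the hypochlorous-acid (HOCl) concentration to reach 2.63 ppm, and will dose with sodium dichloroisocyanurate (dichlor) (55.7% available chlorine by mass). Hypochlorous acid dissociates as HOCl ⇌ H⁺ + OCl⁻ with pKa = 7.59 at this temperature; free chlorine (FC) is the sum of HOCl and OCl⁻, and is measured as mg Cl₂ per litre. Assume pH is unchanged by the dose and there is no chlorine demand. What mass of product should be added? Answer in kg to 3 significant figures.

5.18 kg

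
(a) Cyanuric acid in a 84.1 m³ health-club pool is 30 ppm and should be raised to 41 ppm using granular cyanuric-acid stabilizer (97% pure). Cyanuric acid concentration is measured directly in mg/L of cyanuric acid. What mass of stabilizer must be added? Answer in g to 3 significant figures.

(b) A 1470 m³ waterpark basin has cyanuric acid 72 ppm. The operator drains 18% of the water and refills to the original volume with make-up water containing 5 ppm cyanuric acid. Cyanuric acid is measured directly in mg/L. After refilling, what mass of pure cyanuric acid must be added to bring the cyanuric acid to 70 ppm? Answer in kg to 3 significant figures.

(a) Volume: 84.1 m³ = 84,100 L.
(a) CYA to add: (41 − 30) = 11 mg/L × 84,100 L = 925.1 g cyanuric acid.
(a) At 97% purity: 925.1 / 0.97 = 953.7 g product.

(b) Volume: 1470 m³ = 1,470,000 L.
(b) After draining 18% and refilling: 72 × 0.82 + 5 × 0.18 = 59.94 ppm.
(b) Deficit to target: 70 − 59.94 = 10.06 mg/L.
(b) Mass: 10.06 mg/L × 1,470,000 L = 14,790 g cyanuric acid.

(a) 954 g; (b) 14.8 kg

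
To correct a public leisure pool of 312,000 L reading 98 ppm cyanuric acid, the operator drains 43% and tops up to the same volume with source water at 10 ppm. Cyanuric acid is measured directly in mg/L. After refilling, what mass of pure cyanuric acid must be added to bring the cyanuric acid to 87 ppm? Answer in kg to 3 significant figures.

8.37 kg

After draining 43% and refilling: 98 × 0.57 + 10 × 0.43 = 60.16 ppm.
Deficit to target: 87 − 60.16 = 26.84 mg/L.
Mass: 26.84 mg/L × 312,000 L = 8374 g cyanuric acid.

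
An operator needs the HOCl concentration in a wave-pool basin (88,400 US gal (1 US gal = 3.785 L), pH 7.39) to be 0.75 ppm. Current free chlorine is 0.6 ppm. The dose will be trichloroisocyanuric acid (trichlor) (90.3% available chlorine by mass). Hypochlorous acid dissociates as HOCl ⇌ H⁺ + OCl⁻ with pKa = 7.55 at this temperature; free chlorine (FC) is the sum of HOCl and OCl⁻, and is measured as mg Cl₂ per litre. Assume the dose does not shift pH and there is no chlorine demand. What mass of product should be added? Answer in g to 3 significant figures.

248 g

Volume: 88,400 US gal × 3.785 L/gal = 334,594 L.
[OCl⁻]/[HOCl] = 10^(pH − pKa) = 10^(7.39 − 7.55) = 0.6918; fraction as HOCl = 1/(1 + 0.6918) = 0.5911.
Free chlorine required for 0.75 ppm HOCl: 0.75 / 0.5911 = 1.269 ppm.
FC to add: 1.269 − 0.6 = 0.6689 mg/L as Cl₂.
Cl₂ equivalent: 0.6689 mg/L × 334,594 L = 223.8 g.
Product at 90.3% available Cl: 223.8 / 0.903 = 247.8 g.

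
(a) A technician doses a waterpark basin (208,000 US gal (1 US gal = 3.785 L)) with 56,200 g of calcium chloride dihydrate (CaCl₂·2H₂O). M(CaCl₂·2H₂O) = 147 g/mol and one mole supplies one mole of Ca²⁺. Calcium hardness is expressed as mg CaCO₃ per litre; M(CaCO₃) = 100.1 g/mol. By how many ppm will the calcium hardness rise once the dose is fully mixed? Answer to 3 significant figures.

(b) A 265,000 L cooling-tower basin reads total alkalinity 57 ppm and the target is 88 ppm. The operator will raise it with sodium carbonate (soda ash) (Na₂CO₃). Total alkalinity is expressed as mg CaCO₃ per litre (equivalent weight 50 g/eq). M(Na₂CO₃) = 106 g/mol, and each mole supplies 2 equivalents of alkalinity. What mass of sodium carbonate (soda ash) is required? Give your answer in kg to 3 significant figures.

(a) Volume: 208,000 US gal × 3.785 L/gal = 787,280 L.
(a) Moles of Ca²⁺: 56,200 g ÷ 147 g/mol = 382.3 mol.
(a) As CaCO₃: 382.3 mol × 100.1 g/mol = 38,270 g.
(a) Rise: 38,270 g / 787,280 L × 1000 = 48.61 mg/L.

(b) Alkalinity to add: (88 − 57) = 31 mg/L as CaCO₃ × 265,000 L = 8215 g as CaCO₃.
(b) Equivalents: 8215 g ÷ 50 g/eq = 164.3 eq.
(b) Each mole of Na₂CO₃ supplies 2 eq, so 164.3 / 2 = 82.15 mol.
(b) Mass: 82.15 mol × 106 g/mol = 8708 g.

(a) 48.6 ppm; (b) 8.71 kg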